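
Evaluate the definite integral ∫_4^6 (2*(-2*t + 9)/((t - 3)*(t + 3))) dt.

Factor the denominator: t**2 - 9 = (t + 3)(t - 3).
Partial fractions: 2*(-2*t + 9)/((t - 3)*(t + 3)) = -5/(t + 3) + 1/(t - 3).
An antiderivative is F(t) = log(t - 3) - 5*log(t + 3).
Then F(6) - F(4) = (-9*log(3)) - (-5*log(7)) = -9*log(3) + 5*log(7).

-9*log(3) + 5*log(7)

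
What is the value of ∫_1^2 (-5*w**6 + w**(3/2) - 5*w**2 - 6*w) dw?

By the power rule, an antiderivative is F(w) = -5*w**7/7 + 2*w**(5/2)/5 - 5*w**3/3 - 3*w**2.
Then F(2) - F(1) = (-2452/21 + 8*sqrt(2)/5) - (-523/105) = -11737/105 + 8*sqrt(2)/5.

-11737/105 + 8*sqrt(2)/5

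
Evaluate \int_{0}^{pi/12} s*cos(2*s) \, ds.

-1/4 + pi/48 + sqrt(3)/8

Integrate by parts once (u = s, dv = cos(2*s) ds).
An antiderivative is F(s) = s*sin(2*s)/2 + cos(2*s)/4.
Then F(pi/12) - F(0) = (pi/48 + sqrt(3)/8) - (1/4) = -1/4 + pi/48 + sqrt(3)/8.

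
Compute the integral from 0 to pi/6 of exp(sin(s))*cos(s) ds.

-1 + exp(1/2)

Let u = sin(s), so du = cos(s) ds. When s = 0, u = 0; when s = pi/6, u = 1/2.
The integral becomes ∫ exp(u) du from 0 to 1/2, with antiderivative exp(u).
Back in s: F(s) = exp(sin(s)).
Then F(pi/6) - F(0) = (exp(1/2)) - (1) = -1 + exp(1/2).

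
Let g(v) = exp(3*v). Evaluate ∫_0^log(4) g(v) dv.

21

Let u = exp(v), so du = exp(v) dv. When v = 0, u = 1; when v = log(4), u = 4.
The integral becomes ∫ u**2 du from 1 to 4, with antiderivative u**3/3.
Back in v: F(v) = exp(3*v)/3.
Then F(log(4)) - F(0) = (64/3) - (1/3) = 21.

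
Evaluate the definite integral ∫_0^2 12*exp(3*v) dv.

Let u = 3*v, so du = 3 dv. When v = 0, u = 0; when v = 2, u = 6.
The integral becomes 4·∫ exp(u) du from 0 to 6, with antiderivative 4*exp(u).
Back in v: F(v) = 4*exp(3*v).
Then F(2) - F(0) = (4*exp(6)) - (4) = -4 + 4*exp(6).

-4 + 4*exp(6)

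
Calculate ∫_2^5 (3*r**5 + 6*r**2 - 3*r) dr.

By the power rule, an antiderivative is F(r) = r**6/2 + 2*r**3 - 3*r**2/2.
Then F(5) - F(2) = (8025) - (42) = 7983.

7983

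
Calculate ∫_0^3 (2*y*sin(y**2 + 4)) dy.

Let u = y**2 + 4, so du = 2*y dy. When y = 0, u = 4; when y = 3, u = 13.
The integral becomes ∫ sin(u) du from 4 to 13, with antiderivative -cos(u).
Back in y: F(y) = -cos(y**2 + 4).
Then F(3) - F(0) = (-cos(13)) - (-cos(4)) = -cos(13) + cos(4).

-cos(13) + cos(4)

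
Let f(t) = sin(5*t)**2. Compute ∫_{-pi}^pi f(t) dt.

pi

Use the identity sin^2(5*t) = (1 - cos(10*t))/2.
An antiderivative is F(t) = t/2 - sin(10*t)/20.
Then F(pi) - F(-pi) = (pi/2) - (-pi/2) = pi.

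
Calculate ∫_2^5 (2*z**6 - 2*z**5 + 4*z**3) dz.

By the power rule, an antiderivative is F(z) = 2*z**7/7 - z**6/3 + z**4.
Then F(5) - F(2) = (372500/21) - (656/21) = 123948/7.

123948/7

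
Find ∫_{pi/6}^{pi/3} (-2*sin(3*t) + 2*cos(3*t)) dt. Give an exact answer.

An antiderivative is F(t) = 2*sin(3*t)/3 + 2*cos(3*t)/3.
Then F(pi/3) - F(pi/6) = (-2/3) - (2/3) = -4/3.

-4/3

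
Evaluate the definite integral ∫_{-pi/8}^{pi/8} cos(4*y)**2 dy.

pi/8

Use the identity cos^2(4*y) = (1 + cos(8*y))/2.
An antiderivative is F(y) = y/2 + sin(8*y)/16.
Then F(pi/8) - F(-pi/8) = (pi/16) - (-pi/16) = pi/8.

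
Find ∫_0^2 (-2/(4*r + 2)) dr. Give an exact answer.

An antiderivative is F(r) = -log(4*r + 2)/2.
Then F(2) - F(0) = (-log(10)/2) - (-log(2)/2) = -log(10)/2 + log(2)/2.

-log(10)/2 + log(2)/2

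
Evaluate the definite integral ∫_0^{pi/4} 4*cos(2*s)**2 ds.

Use the identity cos^2(2*s) = (1 + cos(4*s))/2.
An antiderivative is F(s) = 2*s + sin(4*s)/2.
Then F(pi/4) - F(0) = (pi/2) - (0) = pi/2.

pi/2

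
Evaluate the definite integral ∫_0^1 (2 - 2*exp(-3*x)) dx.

An antiderivative is F(x) = 2*x + 2*exp(-3*x)/3.
Then F(1) - F(0) = (2*exp(-3)/3 + 2) - (2/3) = 2*exp(-3)/3 + 4/3.

2*exp(-3)/3 + 4/3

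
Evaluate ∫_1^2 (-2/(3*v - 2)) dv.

An antiderivative is F(v) = -2*log(3*v - 2)/3.
Then F(2) - F(1) = (-4*log(2)/3) - (0) = -4*log(2)/3.

-4*log(2)/3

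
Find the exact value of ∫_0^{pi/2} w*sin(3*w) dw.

-1/9

Integrate by parts once (u = w, dv = sin(3*w) dw).
An antiderivative is F(w) = -w*cos(3*w)/3 + sin(3*w)/9.
Then F(pi/2) - F(0) = (-1/9) - (0) = -1/9.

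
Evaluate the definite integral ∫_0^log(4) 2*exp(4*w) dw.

255/2

Let u = exp(w), so du = exp(w) dw. When w = 0, u = 1; when w = log(4), u = 4.
The integral becomes 2·∫ u**3 du from 1 to 4, with antiderivative u**4/2.
Back in w: F(w) = exp(4*w)/2.
Then F(log(4)) - F(0) = (128) - (1/2) = 255/2.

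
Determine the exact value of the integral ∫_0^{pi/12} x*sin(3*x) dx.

sqrt(2)*(4 - pi)/72

Integrate by parts once (u = x, dv = sin(3*x) dx).
An antiderivative is F(x) = -x*cos(3*x)/3 + sin(3*x)/9.
Then F(pi/12) - F(0) = (sqrt(2)*(4 - pi)/72) - (0) = sqrt(2)*(4 - pi)/72.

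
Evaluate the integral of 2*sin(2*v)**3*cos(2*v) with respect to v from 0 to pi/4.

Let u = sin(2*v), so du = 2*cos(2*v) dv. When v = 0, u = 0; when v = pi/4, u = 1.
The integral becomes ∫ u**3 du from 0 to 1, with antiderivative u**4/4.
Back in v: F(v) = sin(2*v)**4/4.
Then F(pi/4) - F(0) = (1/4) - (0) = 1/4.

1/4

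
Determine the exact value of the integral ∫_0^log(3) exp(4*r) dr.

20

Let u = exp(r), so du = exp(r) dr. When r = 0, u = 1; when r = log(3), u = 3.
The integral becomes ∫ u**3 du from 1 to 3, with antiderivative u**4/4.
Back in r: F(r) = exp(4*r)/4.
Then F(log(3)) - F(0) = (81/4) - (1/4) = 20.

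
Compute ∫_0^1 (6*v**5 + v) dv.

By the power rule, an antiderivative is F(v) = v**6 + v**2/2.
Then F(1) - F(0) = (3/2) - (0) = 3/2.

3/2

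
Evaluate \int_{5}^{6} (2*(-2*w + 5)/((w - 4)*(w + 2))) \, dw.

Factor the denominator: w**2 - 2*w - 8 = (w + 2)(w - 4).
Partial fractions: 2*(-2*w + 5)/((w - 4)*(w + 2)) = -3/(w + 2) - 1/(w - 4).
An antiderivative is F(w) = -log(w - 4) - 3*log(w + 2).
Then F(6) - F(5) = (-10*log(2)) - (-3*log(7)) = -10*log(2) + 3*log(7).

-10*log(2) + 3*log(7)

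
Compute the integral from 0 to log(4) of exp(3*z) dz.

Let u = exp(z), so du = exp(z) dz. When z = 0, u = 1; when z = log(4), u = 4.
The integral becomes ∫ u**2 du from 1 to 4, with antiderivative u**3/3.
Back in z: F(z) = exp(3*z)/3.
Then F(log(4)) - F(0) = (64/3) - (1/3) = 21.

21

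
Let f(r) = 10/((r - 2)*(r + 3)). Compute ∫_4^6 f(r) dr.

Factor the denominator: r**2 + r - 6 = (r + 3)(r - 2).
Partial fractions: 10/((r - 2)*(r + 3)) = -2/(r + 3) + 2/(r - 2).
An antiderivative is F(r) = 2*log(r - 2) - 2*log(r + 3).
Then F(6) - F(4) = (log(16/81)) - (log(4/49)) = -4*log(3) + 2*log(2) + 2*log(7).

-4*log(3) + 2*log(2) + 2*log(7)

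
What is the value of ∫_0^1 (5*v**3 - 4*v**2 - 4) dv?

By the power rule, an antiderivative is F(v) = 5*v**4/4 - 4*v**3/3 - 4*v.
Then F(1) - F(0) = (-49/12) - (0) = -49/12.

-49/12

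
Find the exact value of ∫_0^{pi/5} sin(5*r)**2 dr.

Use the identity sin^2(5*r) = (1 - cos(10*r))/2.
An antiderivative is F(r) = r/2 - sin(10*r)/20.
Then F(pi/5) - F(0) = (pi/10) - (0) = pi/10.

pi/10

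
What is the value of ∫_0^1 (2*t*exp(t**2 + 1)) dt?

-exp(1) + exp(2)

Let u = t**2 + 1, so du = 2*t dt. When t = 0, u = 1; when t = 1, u = 2.
The integral becomes ∫ exp(u) du from 1 to 2, with antiderivative exp(u).
Back in t: F(t) = exp(t**2 + 1).
Then F(1) - F(0) = (exp(2)) - (exp(1)) = -exp(1) + exp(2).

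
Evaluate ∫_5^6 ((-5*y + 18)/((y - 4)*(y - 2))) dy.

-9*log(2) + 4*log(3)

Factor the denominator: y**2 - 6*y + 8 = (y - 2)(y - 4).
Partial fractions: (-5*y + 18)/((y - 4)*(y - 2)) = -4/(y - 2) - 1/(y - 4).
An antiderivative is F(y) = -log(y - 4) - 4*log(y - 2).
Then F(6) - F(5) = (-9*log(2)) - (-log(81)) = -9*log(2) + 4*log(3).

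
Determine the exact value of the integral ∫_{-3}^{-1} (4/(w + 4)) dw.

log(81)

An antiderivative is F(w) = 4*log(w + 4).
Then F(-1) - F(-3) = (log(81)) - (0) = log(81).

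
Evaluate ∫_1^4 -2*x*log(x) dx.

15/2 - 32*log(2)

Integrate by parts once (u = ln x, dv = -2*x dx).
An antiderivative is F(x) = -x**2*(2*log(x) - 1)/2.
Then F(4) - F(1) = (8 - 32*log(2)) - (1/2) = 15/2 - 32*log(2).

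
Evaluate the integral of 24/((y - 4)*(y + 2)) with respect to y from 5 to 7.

Factor the denominator: y**2 - 2*y - 8 = (y + 2)(y - 4).
Partial fractions: 24/((y - 4)*(y + 2)) = -4/(y + 2) + 4/(y - 4).
An antiderivative is F(y) = 4*log(y - 4) - 4*log(y + 2).
Then F(7) - F(5) = (-log(81)) - (-4*log(7)) = -4*log(3) + 4*log(7).

-4*log(3) + 4*log(7)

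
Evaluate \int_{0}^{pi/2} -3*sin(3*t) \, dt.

-1

An antiderivative is F(t) = cos(3*t).
Then F(pi/2) - F(0) = (0) - (1) = -1.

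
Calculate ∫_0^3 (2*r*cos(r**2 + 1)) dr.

-sin(1) + sin(10)

Let u = r**2 + 1, so du = 2*r dr. When r = 0, u = 1; when r = 3, u = 10.
The integral becomes ∫ cos(u) du from 1 to 10, with antiderivative sin(u).
Back in r: F(r) = sin(r**2 + 1).
Then F(3) - F(0) = (sin(10)) - (sin(1)) = -sin(1) + sin(10).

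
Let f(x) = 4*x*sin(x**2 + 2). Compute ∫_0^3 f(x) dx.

2*cos(2) - 2*cos(11)

Let u = x**2 + 2, so du = 2*x dx. When x = 0, u = 2; when x = 3, u = 11.
The integral becomes 2·∫ sin(u) du from 2 to 11, with antiderivative -2*cos(u).
Back in x: F(x) = -2*cos(x**2 + 2).
Then F(3) - F(0) = (-2*cos(11)) - (-2*cos(2)) = 2*cos(2) - 2*cos(11).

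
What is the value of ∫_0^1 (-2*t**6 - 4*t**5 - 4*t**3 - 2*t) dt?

-62/21

By the power rule, an antiderivative is F(t) = -2*t**7/7 - 2*t**6/3 - t**4 - t**2.
Then F(1) - F(0) = (-62/21) - (0) = -62/21.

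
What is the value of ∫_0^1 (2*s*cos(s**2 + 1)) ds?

-sin(1) + sin(2)

Let u = s**2 + 1, so du = 2*s ds. When s = 0, u = 1; when s = 1, u = 2.
The integral becomes ∫ cos(u) du from 1 to 2, with antiderivative sin(u).
Back in s: F(s) = sin(s**2 + 1).
Then F(1) - F(0) = (sin(2)) - (sin(1)) = -sin(1) + sin(2).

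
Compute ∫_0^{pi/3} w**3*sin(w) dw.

Integrate by parts 3 times (u = w^3, dv = sin(w) dw).
An antiderivative is F(w) = -w**3*cos(w) + 3*w**2*sin(w) + 6*w*cos(w) - 6*sin(w).
Then F(pi/3) - F(0) = (-3*sqrt(3) - pi**3/54 + sqrt(3)*pi**2/6 + pi) - (0) = -3*sqrt(3) - pi**3/54 + sqrt(3)*pi**2/6 + pi.

-3*sqrt(3) - pi**3/54 + sqrt(3)*pi**2/6 + pi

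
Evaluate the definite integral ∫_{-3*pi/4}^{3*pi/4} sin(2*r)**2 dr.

3*pi/4

Use the identity sin^2(2*r) = (1 - cos(4*r))/2.
An antiderivative is F(r) = r/2 - sin(4*r)/8.
Then F(3*pi/4) - F(-3*pi/4) = (3*pi/8) - (-3*pi/8) = 3*pi/4.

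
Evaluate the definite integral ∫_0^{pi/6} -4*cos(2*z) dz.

-sqrt(3)

An antiderivative is F(z) = -2*sin(2*z).
Then F(pi/6) - F(0) = (-sqrt(3)) - (0) = -sqrt(3).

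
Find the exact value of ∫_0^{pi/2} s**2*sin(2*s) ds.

Integrate by parts twice (u = s^2, dv = sin(2*s) ds).
An antiderivative is F(s) = -s**2*cos(2*s)/2 + s*sin(2*s)/2 + cos(2*s)/4.
Then F(pi/2) - F(0) = (-1/4 + pi**2/8) - (1/4) = -1/2 + pi**2/8.

-1/2 + pi**2/8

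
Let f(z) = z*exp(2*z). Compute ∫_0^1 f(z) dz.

1/4 + exp(2)/4

Integrate by parts once (u = z, dv = exp(2*z) dz).
An antiderivative is F(z) = (2*z - 1)*exp(2*z)/4.
Then F(1) - F(0) = (exp(2)/4) - (-1/4) = 1/4 + exp(2)/4.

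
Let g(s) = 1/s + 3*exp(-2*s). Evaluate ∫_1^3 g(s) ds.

An antiderivative is F(s) = log(s) - 3*exp(-2*s)/2.
Then F(3) - F(1) = (-3*exp(-6)/2 + log(3)) - (-3*exp(-2)/2) = -3*exp(-6)/2 + 3*exp(-2)/2 + log(3).

-3*exp(-6)/2 + 3*exp(-2)/2 + log(3)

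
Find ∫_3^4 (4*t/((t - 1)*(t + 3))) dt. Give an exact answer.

-4*log(2) - 2*log(3) + 3*log(7)

Factor the denominator: t**2 + 2*t - 3 = (t + 3)(t - 1).
Partial fractions: 4*t/((t - 1)*(t + 3)) = 3/(t + 3) + 1/(t - 1).
An antiderivative is F(t) = log(t - 1) + 3*log(t + 3).
Then F(4) - F(3) = (log(3) + 3*log(7)) - (4*log(2) + 3*log(3)) = -4*log(2) - 2*log(3) + 3*log(7).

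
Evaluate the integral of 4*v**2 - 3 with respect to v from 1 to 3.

86/3

By the power rule, an antiderivative is F(v) = 4*v**3/3 - 3*v.
Then F(3) - F(1) = (27) - (-5/3) = 86/3.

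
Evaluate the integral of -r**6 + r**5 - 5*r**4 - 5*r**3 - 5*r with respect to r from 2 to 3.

-40997/84

By the power rule, an antiderivative is F(r) = -r**7/7 + r**6/6 - r**5 - 5*r**4/4 - 5*r**2/2.
Then F(3) - F(2) = (-15615/28) - (-1462/21) = -40997/84.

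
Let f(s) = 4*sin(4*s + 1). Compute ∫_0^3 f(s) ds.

Let u = 4*s + 1, so du = 4 ds. When s = 0, u = 1; when s = 3, u = 13.
The integral becomes ∫ sin(u) du from 1 to 13, with antiderivative -cos(u).
Back in s: F(s) = -cos(4*s + 1).
Then F(3) - F(0) = (-cos(13)) - (-cos(1)) = -cos(13) + cos(1).

-cos(13) + cos(1)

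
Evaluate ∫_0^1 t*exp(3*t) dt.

1/9 + 2*exp(3)/9

Integrate by parts once (u = t, dv = exp(3*t) dt).
An antiderivative is F(t) = (3*t - 1)*exp(3*t)/9.
Then F(1) - F(0) = (2*exp(3)/9) - (-1/9) = 1/9 + 2*exp(3)/9.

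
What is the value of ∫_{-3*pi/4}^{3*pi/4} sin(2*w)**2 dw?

Use the identity sin^2(2*w) = (1 - cos(4*w))/2.
An antiderivative is F(w) = w/2 - sin(4*w)/8.
Then F(3*pi/4) - F(-3*pi/4) = (3*pi/8) - (-3*pi/8) = 3*pi/4.

3*pi/4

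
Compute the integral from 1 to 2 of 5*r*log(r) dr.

-15/4 + 10*log(2)

Integrate by parts once (u = ln r, dv = 5*r dr).
An antiderivative is F(r) = 5*r**2*(2*log(r) - 1)/4.
Then F(2) - F(1) = (-5 + 10*log(2)) - (-5/4) = -15/4 + 10*log(2).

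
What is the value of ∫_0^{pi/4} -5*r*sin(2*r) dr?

-5/4

Integrate by parts once (u = r, dv = -5*sin(2*r) dr).
An antiderivative is F(r) = 5*r*cos(2*r)/2 - 5*sin(2*r)/4.
Then F(pi/4) - F(0) = (-5/4) - (0) = -5/4.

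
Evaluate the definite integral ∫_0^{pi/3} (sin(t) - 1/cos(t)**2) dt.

An antiderivative is F(t) = -cos(t) - tan(t).
Then F(pi/3) - F(0) = (-sqrt(3) - 1/2) - (-1) = 1/2 - sqrt(3).

1/2 - sqrt(3)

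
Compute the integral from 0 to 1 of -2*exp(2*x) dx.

An antiderivative is F(x) = -exp(2*x).
Then F(1) - F(0) = (-exp(2)) - (-1) = 1 - exp(2).

1 - exp(2)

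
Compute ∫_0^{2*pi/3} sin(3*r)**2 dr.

pi/3

Use the identity sin^2(3*r) = (1 - cos(6*r))/2.
An antiderivative is F(r) = r/2 - sin(6*r)/12.
Then F(2*pi/3) - F(0) = (pi/3) - (0) = pi/3.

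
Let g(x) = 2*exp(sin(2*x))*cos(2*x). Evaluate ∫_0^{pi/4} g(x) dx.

-1 + E

Let u = sin(2*x), so du = 2*cos(2*x) dx. When x = 0, u = 0; when x = pi/4, u = 1.
The integral becomes ∫ exp(u) du from 0 to 1, with antiderivative exp(u).
Back in x: F(x) = exp(sin(2*x)).
Then F(pi/4) - F(0) = (E) - (1) = -1 + E.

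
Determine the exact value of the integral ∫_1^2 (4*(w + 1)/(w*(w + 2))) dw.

log(64/9)

Factor the denominator: w**2 + 2*w = (w + 2)w.
Partial fractions: 4*(w + 1)/(w*(w + 2)) = 2/(w + 2) + 2/w.
An antiderivative is F(w) = 2*log(w) + 2*log(w + 2).
Then F(2) - F(1) = (log(64)) - (log(9)) = log(64/9).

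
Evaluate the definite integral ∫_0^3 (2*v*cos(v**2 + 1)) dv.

-sin(1) + sin(10)

Let u = v**2 + 1, so du = 2*v dv. When v = 0, u = 1; when v = 3, u = 10.
The integral becomes ∫ cos(u) du from 1 to 10, with antiderivative sin(u).
Back in v: F(v) = sin(v**2 + 1).
Then F(3) - F(0) = (sin(10)) - (sin(1)) = -sin(1) + sin(10).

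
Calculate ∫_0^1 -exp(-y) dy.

An antiderivative is F(y) = exp(-y).
Then F(1) - F(0) = (exp(-1)) - (1) = -1 + exp(-1).

-1 + exp(-1)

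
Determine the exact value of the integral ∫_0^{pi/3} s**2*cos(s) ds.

Integrate by parts twice (u = s^2, dv = cos(s) ds).
An antiderivative is F(s) = s**2*sin(s) + 2*s*cos(s) - 2*sin(s).
Then F(pi/3) - F(0) = (-sqrt(3) + sqrt(3)*pi**2/18 + pi/3) - (0) = -sqrt(3) + sqrt(3)*pi**2/18 + pi/3.

-sqrt(3) + sqrt(3)*pi**2/18 + pi/3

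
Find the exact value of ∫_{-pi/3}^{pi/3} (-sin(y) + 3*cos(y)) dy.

An antiderivative is F(y) = 3*sin(y) + cos(y).
Then F(pi/3) - F(-pi/3) = (1/2 + 3*sqrt(3)/2) - (1/2 - 3*sqrt(3)/2) = 3*sqrt(3).

3*sqrt(3)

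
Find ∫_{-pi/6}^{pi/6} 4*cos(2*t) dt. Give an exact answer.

An antiderivative is F(t) = 2*sin(2*t).
Then F(pi/6) - F(-pi/6) = (sqrt(3)) - (-sqrt(3)) = 2*sqrt(3).

2*sqrt(3)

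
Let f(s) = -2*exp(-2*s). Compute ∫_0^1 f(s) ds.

-1 + exp(-2)

An antiderivative is F(s) = exp(-2*s).
Then F(1) - F(0) = (exp(-2)) - (1) = -1 + exp(-2).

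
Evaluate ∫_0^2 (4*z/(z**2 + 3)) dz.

log(49/9)

Let u = z**2 + 3, so du = 2*z dz. When z = 0, u = 3; when z = 2, u = 7.
The integral becomes 2·∫ 1/u du from 3 to 7, with antiderivative 2*log(u).
Back in z: F(z) = 2*log(z**2 + 3).
Then F(2) - F(0) = (log(49)) - (log(9)) = log(49/9).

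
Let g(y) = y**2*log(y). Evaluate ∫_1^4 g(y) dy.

-7 + 128*log(2)/3

Integrate by parts once (u = ln y, dv = y**2 dy).
An antiderivative is F(y) = y**3*(3*log(y) - 1)/9.
Then F(4) - F(1) = (-64/9 + 128*log(2)/3) - (-1/9) = -7 + 128*log(2)/3.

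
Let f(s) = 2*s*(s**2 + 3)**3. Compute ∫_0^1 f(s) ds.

175/4

Let u = s**2 + 3, so du = 2*s ds. When s = 0, u = 3; when s = 1, u = 4.
The integral becomes ∫ u**3 du from 3 to 4, with antiderivative u**4/4.
Back in s: F(s) = (s**2 + 3)**4/4.
Then F(1) - F(0) = (64) - (81/4) = 175/4.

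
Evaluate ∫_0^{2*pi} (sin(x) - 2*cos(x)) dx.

0

An antiderivative is F(x) = -2*sin(x) - cos(x).
Then F(2*pi) - F(0) = (-1) - (-1) = 0.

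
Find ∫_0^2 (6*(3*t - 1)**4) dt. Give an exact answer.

Let u = 3*t - 1, so du = 3 dt. When t = 0, u = -1; when t = 2, u = 5.
The integral becomes 2·∫ u**4 du from -1 to 5, with antiderivative 2*u**5/5.
Back in t: F(t) = 2*(3*t - 1)**5/5.
Then F(2) - F(0) = (1250) - (-2/5) = 6252/5.

6252/5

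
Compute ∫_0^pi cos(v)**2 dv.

Use the identity cos^2(v) = (1 + cos(2*v))/2.
An antiderivative is F(v) = v/2 + sin(2*v)/4.
Then F(pi) - F(0) = (pi/2) - (0) = pi/2.

pi/2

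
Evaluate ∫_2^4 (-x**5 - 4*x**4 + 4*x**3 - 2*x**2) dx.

By the power rule, an antiderivative is F(x) = -x**6/6 - 4*x**5/5 + x**4 - 2*x**3/3.
Then F(4) - F(2) = (-19328/15) - (-128/5) = -18944/15.

-18944/15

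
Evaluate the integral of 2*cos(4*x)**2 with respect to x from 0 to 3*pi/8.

3*pi/8

Use the identity cos^2(4*x) = (1 + cos(8*x))/2.
An antiderivative is F(x) = x + sin(8*x)/8.
Then F(3*pi/8) - F(0) = (3*pi/8) - (0) = 3*pi/8.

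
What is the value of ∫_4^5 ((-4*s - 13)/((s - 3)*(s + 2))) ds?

-6*log(2) - log(3) + log(7)

Factor the denominator: s**2 - s - 6 = (s + 2)(s - 3).
Partial fractions: (-4*s - 13)/((s - 3)*(s + 2)) = 1/(s + 2) - 5/(s - 3).
An antiderivative is F(s) = -5*log(s - 3) + log(s + 2).
Then F(5) - F(4) = (log(7/32)) - (log(6)) = -6*log(2) - log(3) + log(7).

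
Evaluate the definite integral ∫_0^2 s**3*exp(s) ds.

6 + 2*exp(2)

Integrate by parts 3 times (u = s^3, dv = exp(s) ds).
An antiderivative is F(s) = (s**3 - 3*s**2 + 6*s - 6)*exp(s).
Then F(2) - F(0) = (2*exp(2)) - (-6) = 6 + 2*exp(2).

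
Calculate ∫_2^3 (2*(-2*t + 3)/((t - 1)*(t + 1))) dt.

-9*log(2) + 5*log(3)

Factor the denominator: t**2 - 1 = (t + 1)(t - 1).
Partial fractions: 2*(-2*t + 3)/((t - 1)*(t + 1)) = -5/(t + 1) + 1/(t - 1).
An antiderivative is F(t) = log(t - 1) - 5*log(t + 1).
Then F(3) - F(2) = (-9*log(2)) - (-5*log(3)) = -9*log(2) + 5*log(3).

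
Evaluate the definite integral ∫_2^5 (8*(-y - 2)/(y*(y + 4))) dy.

Factor the denominator: y**2 + 4*y = (y + 4)y.
Partial fractions: 8*(-y - 2)/(y*(y + 4)) = -4/(y + 4) - 4/y.
An antiderivative is F(y) = -4*log(y) - 4*log(y + 4).
Then F(5) - F(2) = (-8*log(3) - 4*log(5)) - (-8*log(2) - 4*log(3)) = -4*log(5) - 4*log(3) + 8*log(2).

-4*log(5) - 4*log(3) + 8*log(2)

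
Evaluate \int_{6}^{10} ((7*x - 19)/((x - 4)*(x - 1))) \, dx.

Factor the denominator: x**2 - 5*x + 4 = (x - 1)(x - 4).
Partial fractions: (7*x - 19)/((x - 4)*(x - 1)) = 4/(x - 1) + 3/(x - 4).
An antiderivative is F(x) = 3*log(x - 4) + 4*log(x - 1).
Then F(10) - F(6) = (3*log(2) + 11*log(3)) - (3*log(2) + 4*log(5)) = -4*log(5) + 11*log(3).

-4*log(5) + 11*log(3)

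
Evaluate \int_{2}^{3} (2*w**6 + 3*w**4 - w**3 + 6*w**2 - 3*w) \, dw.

102079/140

By the power rule, an antiderivative is F(w) = 2*w**7/7 + 3*w**5/5 - w**4/4 + 2*w**3 - 3*w**2/2.
Then F(3) - F(2) = (110727/140) - (2162/35) = 102079/140.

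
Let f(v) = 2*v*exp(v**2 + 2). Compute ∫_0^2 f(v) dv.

Let u = v**2 + 2, so du = 2*v dv. When v = 0, u = 2; when v = 2, u = 6.
The integral becomes ∫ exp(u) du from 2 to 6, with antiderivative exp(u).
Back in v: F(v) = exp(v**2 + 2).
Then F(2) - F(0) = (exp(6)) - (exp(2)) = -exp(2) + exp(6).

-exp(2) + exp(6)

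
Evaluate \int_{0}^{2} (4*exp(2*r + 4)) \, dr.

Let u = 2*r + 4, so du = 2 dr. When r = 0, u = 4; when r = 2, u = 8.
The integral becomes 2·∫ exp(u) du from 4 to 8, with antiderivative 2*exp(u).
Back in r: F(r) = 2*exp(2*r + 4).
Then F(2) - F(0) = (2*exp(8)) - (2*exp(4)) = -2*(1 - exp(4))*exp(4).

-2*(1 - exp(4))*exp(4)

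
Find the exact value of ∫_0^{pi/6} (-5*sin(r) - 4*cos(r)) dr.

An antiderivative is F(r) = -4*sin(r) + 5*cos(r).
Then F(pi/6) - F(0) = (-2 + 5*sqrt(3)/2) - (5) = -7 + 5*sqrt(3)/2.

-7 + 5*sqrt(3)/2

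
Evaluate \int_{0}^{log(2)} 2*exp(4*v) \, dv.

15/2

Let u = exp(v), so du = exp(v) dv. When v = 0, u = 1; when v = log(2), u = 2.
The integral becomes 2·∫ u**3 du from 1 to 2, with antiderivative u**4/2.
Back in v: F(v) = exp(4*v)/2.
Then F(log(2)) - F(0) = (8) - (1/2) = 15/2.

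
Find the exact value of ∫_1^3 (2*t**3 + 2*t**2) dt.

172/3

By the power rule, an antiderivative is F(t) = t**4/2 + 2*t**3/3.
Then F(3) - F(1) = (117/2) - (7/6) = 172/3.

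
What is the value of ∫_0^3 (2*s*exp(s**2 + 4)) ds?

Let u = s**2 + 4, so du = 2*s ds. When s = 0, u = 4; when s = 3, u = 13.
The integral becomes ∫ exp(u) du from 4 to 13, with antiderivative exp(u).
Back in s: F(s) = exp(s**2 + 4).
Then F(3) - F(0) = (exp(13)) - (exp(4)) = -exp(4) + exp(13).

-exp(4) + exp(13)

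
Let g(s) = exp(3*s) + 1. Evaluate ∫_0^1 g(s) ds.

An antiderivative is F(s) = exp(3*s)/3 + s.
Then F(1) - F(0) = (1 + exp(3)/3) - (1/3) = 2/3 + exp(3)/3.

2/3 + exp(3)/3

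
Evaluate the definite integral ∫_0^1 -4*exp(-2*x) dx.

-2 + 2*exp(-2)

An antiderivative is F(x) = 2*exp(-2*x).
Then F(1) - F(0) = (2*exp(-2)) - (2) = -2 + 2*exp(-2).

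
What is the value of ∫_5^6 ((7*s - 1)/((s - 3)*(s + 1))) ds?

-7*log(2) + 3*log(3) + 2*log(7)

Factor the denominator: s**2 - 2*s - 3 = (s + 1)(s - 3).
Partial fractions: (7*s - 1)/((s - 3)*(s + 1)) = 2/(s + 1) + 5/(s - 3).
An antiderivative is F(s) = 5*log(s - 3) + 2*log(s + 1).
Then F(6) - F(5) = (2*log(7) + 5*log(3)) - (2*log(3) + 7*log(2)) = -7*log(2) + 3*log(3) + 2*log(7).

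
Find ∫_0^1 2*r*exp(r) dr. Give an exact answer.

2

Integrate by parts once (u = r, dv = 2*exp(r) dr).
An antiderivative is F(r) = (2*r - 2)*exp(r).
Then F(1) - F(0) = (0) - (-2) = 2.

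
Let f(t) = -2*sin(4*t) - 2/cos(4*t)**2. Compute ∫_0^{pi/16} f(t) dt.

-1 + sqrt(2)/4

An antiderivative is F(t) = cos(4*t)/2 - tan(4*t)/2.
Then F(pi/16) - F(0) = (-1/2 + sqrt(2)/4) - (1/2) = -1 + sqrt(2)/4.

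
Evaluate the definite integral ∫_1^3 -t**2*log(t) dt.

26/9 - 9*log(3)

Integrate by parts once (u = ln t, dv = -t**2 dt).
An antiderivative is F(t) = -t**3*(3*log(t) - 1)/9.
Then F(3) - F(1) = (3 - 9*log(3)) - (1/9) = 26/9 - 9*log(3).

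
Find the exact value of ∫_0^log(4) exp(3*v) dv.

21

Let u = exp(v), so du = exp(v) dv. When v = 0, u = 1; when v = log(4), u = 4.
The integral becomes ∫ u**2 du from 1 to 4, with antiderivative u**3/3.
Back in v: F(v) = exp(3*v)/3.
Then F(log(4)) - F(0) = (64/3) - (1/3) = 21.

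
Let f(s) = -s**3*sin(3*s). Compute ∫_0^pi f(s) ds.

pi*(2 - 3*pi**2)/9

Integrate by parts 3 times (u = s^3, dv = -sin(3*s) ds).
An antiderivative is F(s) = s**3*cos(3*s)/3 - s**2*sin(3*s)/3 - 2*s*cos(3*s)/9 + 2*sin(3*s)/27.
Then F(pi) - F(0) = (pi*(2 - 3*pi**2)/9) - (0) = pi*(2 - 3*pi**2)/9.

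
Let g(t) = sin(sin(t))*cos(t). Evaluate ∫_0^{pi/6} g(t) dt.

1 - cos(1/2)

Let u = sin(t), so du = cos(t) dt. When t = 0, u = 0; when t = pi/6, u = 1/2.
The integral becomes ∫ sin(u) du from 0 to 1/2, with antiderivative -cos(u).
Back in t: F(t) = -cos(sin(t)).
Then F(pi/6) - F(0) = (-cos(1/2)) - (-1) = 1 - cos(1/2).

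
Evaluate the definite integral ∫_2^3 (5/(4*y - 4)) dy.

5*log(2)/4

An antiderivative is F(y) = 5*log(4*y - 4)/4.
Then F(3) - F(2) = (15*log(2)/4) - (5*log(2)/2) = 5*log(2)/4.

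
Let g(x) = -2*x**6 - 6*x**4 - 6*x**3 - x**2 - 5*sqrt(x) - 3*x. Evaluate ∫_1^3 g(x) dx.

By the power rule, an antiderivative is F(x) = -2*x**7/7 - 6*x**5/5 - 3*x**4/2 - 10*x**(3/2)/3 - x**3/3 - 3*x**2/2.
Then F(3) - F(1) = (-37116/35 - 10*sqrt(3)) - (-856/105) = -110492/105 - 10*sqrt(3).

-110492/105 - 10*sqrt(3)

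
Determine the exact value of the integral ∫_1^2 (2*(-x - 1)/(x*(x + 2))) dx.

Factor the denominator: x**2 + 2*x = (x + 2)x.
Partial fractions: 2*(-x - 1)/(x*(x + 2)) = -1/(x + 2) - 1/x.
An antiderivative is F(x) = -log(x) - log(x + 2).
Then F(2) - F(1) = (-log(8)) - (-log(3)) = log(3/8).

log(3/8)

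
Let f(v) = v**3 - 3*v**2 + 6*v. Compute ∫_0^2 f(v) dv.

By the power rule, an antiderivative is F(v) = v**4/4 - v**3 + 3*v**2.
Then F(2) - F(0) = (8) - (0) = 8.

8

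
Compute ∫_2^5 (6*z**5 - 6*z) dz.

By the power rule, an antiderivative is F(z) = z**6 - 3*z**2.
Then F(5) - F(2) = (15550) - (52) = 15498.

15498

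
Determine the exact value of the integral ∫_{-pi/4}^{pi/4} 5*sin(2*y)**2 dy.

5*pi/4

Use the identity sin^2(2*y) = (1 - cos(4*y))/2.
An antiderivative is F(y) = 5*y/2 - 5*sin(4*y)/8.
Then F(pi/4) - F(-pi/4) = (5*pi/8) - (-5*pi/8) = 5*pi/4.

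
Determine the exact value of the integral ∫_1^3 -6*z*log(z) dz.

Integrate by parts once (u = ln z, dv = -6*z dz).
An antiderivative is F(z) = -3*z**2*(2*log(z) - 1)/2.
Then F(3) - F(1) = (27/2 - 27*log(3)) - (3/2) = 12 - 27*log(3).

12 - 27*log(3)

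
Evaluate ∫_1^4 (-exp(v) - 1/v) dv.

-exp(4) - log(4) + exp(1)

An antiderivative is F(v) = -exp(v) - log(v).
Then F(4) - F(1) = (-exp(4) - log(4)) - (-exp(1)) = -exp(4) - log(4) + exp(1).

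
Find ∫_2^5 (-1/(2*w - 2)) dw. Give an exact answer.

An antiderivative is F(w) = -log(2*w - 2)/2.
Then F(5) - F(2) = (-3*log(2)/2) - (-log(2)/2) = -log(2).

-log(2)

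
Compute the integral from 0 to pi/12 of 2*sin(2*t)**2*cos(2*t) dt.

Let u = sin(2*t), so du = 2*cos(2*t) dt. When t = 0, u = 0; when t = pi/12, u = 1/2.
The integral becomes ∫ u**2 du from 0 to 1/2, with antiderivative u**3/3.
Back in t: F(t) = sin(2*t)**3/3.
Then F(pi/12) - F(0) = (1/24) - (0) = 1/24.

1/24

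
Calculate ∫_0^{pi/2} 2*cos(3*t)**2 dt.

Use the identity cos^2(3*t) = (1 + cos(6*t))/2.
An antiderivative is F(t) = t + sin(6*t)/6.
Then F(pi/2) - F(0) = (pi/2) - (0) = pi/2.

pi/2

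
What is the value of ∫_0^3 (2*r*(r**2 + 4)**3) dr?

28305/4

Let u = r**2 + 4, so du = 2*r dr. When r = 0, u = 4; when r = 3, u = 13.
The integral becomes ∫ u**3 du from 4 to 13, with antiderivative u**4/4.
Back in r: F(r) = (r**2 + 4)**4/4.
Then F(3) - F(0) = (28561/4) - (64) = 28305/4.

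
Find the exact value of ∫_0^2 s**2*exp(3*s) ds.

-2/27 + 26*exp(6)/27

Integrate by parts twice (u = s^2, dv = exp(3*s) ds).
An antiderivative is F(s) = (9*s**2 - 6*s + 2)*exp(3*s)/27.
Then F(2) - F(0) = (26*exp(6)/27) - (2/27) = -2/27 + 26*exp(6)/27.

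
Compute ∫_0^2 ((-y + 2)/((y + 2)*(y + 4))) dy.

Factor the denominator: y**2 + 6*y + 8 = (y + 4)(y + 2).
Partial fractions: (-y + 2)/((y + 2)*(y + 4)) = -3/(y + 4) + 2/(y + 2).
An antiderivative is F(y) = 2*log(y + 2) - 3*log(y + 4).
Then F(2) - F(0) = (log(2/27)) - (-log(16)) = log(32/27).

log(32/27)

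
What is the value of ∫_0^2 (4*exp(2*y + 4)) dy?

-2*(1 - exp(4))*exp(4)

Let u = 2*y + 4, so du = 2 dy. When y = 0, u = 4; when y = 2, u = 8.
The integral becomes 2·∫ exp(u) du from 4 to 8, with antiderivative 2*exp(u).
Back in y: F(y) = 2*exp(2*y + 4).
Then F(2) - F(0) = (2*exp(8)) - (2*exp(4)) = -2*(1 - exp(4))*exp(4).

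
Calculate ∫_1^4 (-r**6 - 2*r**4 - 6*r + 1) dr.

By the power rule, an antiderivative is F(r) = -r**7/7 - 2*r**5/5 - 3*r**2 + r.
Then F(4) - F(1) = (-97796/35) - (-89/35) = -97707/35.

-97707/35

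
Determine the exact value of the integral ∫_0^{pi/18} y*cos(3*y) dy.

-1/9 + pi/108 + sqrt(3)/18

Integrate by parts once (u = y, dv = cos(3*y) dy).
An antiderivative is F(y) = y*sin(3*y)/3 + cos(3*y)/9.
Then F(pi/18) - F(0) = (pi/108 + sqrt(3)/18) - (1/9) = -1/9 + pi/108 + sqrt(3)/18.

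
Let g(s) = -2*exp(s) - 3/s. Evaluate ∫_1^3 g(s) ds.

An antiderivative is F(s) = -2*exp(s) - 3*log(s).
Then F(3) - F(1) = (-2*exp(3) - log(27)) - (-2*exp(1)) = -2*exp(3) - log(27) + 2*exp(1).

-2*exp(3) - log(27) + 2*exp(1)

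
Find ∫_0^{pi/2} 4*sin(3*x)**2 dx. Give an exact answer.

pi

Use the identity sin^2(3*x) = (1 - cos(6*x))/2.
An antiderivative is F(x) = 2*x - sin(6*x)/3.
Then F(pi/2) - F(0) = (pi) - (0) = pi.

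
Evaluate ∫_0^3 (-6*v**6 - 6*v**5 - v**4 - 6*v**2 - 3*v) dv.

By the power rule, an antiderivative is F(v) = -6*v**7/7 - v**6 - v**5/5 - 2*v**3 - 3*v**2/2.
Then F(3) - F(0) = (-190377/70) - (0) = -190377/70.

-190377/70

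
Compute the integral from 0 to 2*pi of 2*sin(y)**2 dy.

Use the identity sin^2(y) = (1 - cos(2*y))/2.
An antiderivative is F(y) = y - sin(2*y)/2.
Then F(2*pi) - F(0) = (2*pi) - (0) = 2*pi.

2*pi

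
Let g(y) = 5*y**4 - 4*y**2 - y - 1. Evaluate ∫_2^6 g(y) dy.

22340/3

By the power rule, an antiderivative is F(y) = y**5 - 4*y**3/3 - y**2/2 - y.
Then F(6) - F(2) = (7464) - (52/3) = 22340/3.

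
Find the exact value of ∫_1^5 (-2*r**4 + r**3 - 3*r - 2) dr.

-5688/5

By the power rule, an antiderivative is F(r) = -2*r**5/5 + r**4/4 - 3*r**2/2 - 2*r.
Then F(5) - F(1) = (-4565/4) - (-73/20) = -5688/5.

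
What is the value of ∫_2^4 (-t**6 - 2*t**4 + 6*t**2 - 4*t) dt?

By the power rule, an antiderivative is F(t) = -t**7/7 - 2*t**5/5 + 2*t**3 - 2*t**2.
Then F(4) - F(2) = (-92896/35) - (-808/35) = -92088/35.

-92088/35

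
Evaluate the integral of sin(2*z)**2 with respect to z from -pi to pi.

Use the identity sin^2(2*z) = (1 - cos(4*z))/2.
An antiderivative is F(z) = z/2 - sin(4*z)/8.
Then F(pi) - F(-pi) = (pi/2) - (-pi/2) = pi.

pi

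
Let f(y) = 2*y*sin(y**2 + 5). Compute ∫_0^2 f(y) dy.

cos(5) - cos(9)

Let u = y**2 + 5, so du = 2*y dy. When y = 0, u = 5; when y = 2, u = 9.
The integral becomes ∫ sin(u) du from 5 to 9, with antiderivative -cos(u).
Back in y: F(y) = -cos(y**2 + 5).
Then F(2) - F(0) = (-cos(9)) - (-cos(5)) = cos(5) - cos(9).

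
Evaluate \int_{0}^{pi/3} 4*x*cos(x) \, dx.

-2 + 2*sqrt(3)*pi/3

Integrate by parts once (u = x, dv = 4*cos(x) dx).
An antiderivative is F(x) = 4*x*sin(x) + 4*cos(x).
Then F(pi/3) - F(0) = (2 + 2*sqrt(3)*pi/3) - (4) = -2 + 2*sqrt(3)*pi/3.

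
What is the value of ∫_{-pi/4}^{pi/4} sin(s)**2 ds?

Use the identity sin^2(s) = (1 - cos(2*s))/2.
An antiderivative is F(s) = s/2 - sin(2*s)/4.
Then F(pi/4) - F(-pi/4) = (-1/4 + pi/8) - (1/4 - pi/8) = -1/2 + pi/4.

-1/2 + pi/4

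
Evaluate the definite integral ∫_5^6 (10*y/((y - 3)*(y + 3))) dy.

-20*log(2) + 15*log(3)

Factor the denominator: y**2 - 9 = (y + 3)(y - 3).
Partial fractions: 10*y/((y - 3)*(y + 3)) = 5/(y + 3) + 5/(y - 3).
An antiderivative is F(y) = 5*log(y - 3) + 5*log(y + 3).
Then F(6) - F(5) = (15*log(3)) - (20*log(2)) = -20*log(2) + 15*log(3).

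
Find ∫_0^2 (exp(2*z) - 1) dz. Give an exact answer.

-5/2 + exp(4)/2

An antiderivative is F(z) = exp(2*z)/2 - z.
Then F(2) - F(0) = (-2 + exp(4)/2) - (1/2) = -5/2 + exp(4)/2.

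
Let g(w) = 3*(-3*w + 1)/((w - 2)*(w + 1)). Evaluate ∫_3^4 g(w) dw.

-4*log(5) + 3*log(2)

Factor the denominator: w**2 - w - 2 = (w + 1)(w - 2).
Partial fractions: 3*(-3*w + 1)/((w - 2)*(w + 1)) = -4/(w + 1) - 5/(w - 2).
An antiderivative is F(w) = -5*log(w - 2) - 4*log(w + 1).
Then F(4) - F(3) = (-4*log(5) - 5*log(2)) - (-8*log(2)) = -4*log(5) + 3*log(2).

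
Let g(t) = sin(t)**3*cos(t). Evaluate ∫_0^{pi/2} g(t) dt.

1/4

Let u = sin(t), so du = cos(t) dt. When t = 0, u = 0; when t = pi/2, u = 1.
The integral becomes ∫ u**3 du from 0 to 1, with antiderivative u**4/4.
Back in t: F(t) = sin(t)**4/4.
Then F(pi/2) - F(0) = (1/4) - (0) = 1/4.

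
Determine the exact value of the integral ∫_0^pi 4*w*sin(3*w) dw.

4*pi/3

Integrate by parts once (u = w, dv = 4*sin(3*w) dw).
An antiderivative is F(w) = -4*w*cos(3*w)/3 + 4*sin(3*w)/9.
Then F(pi) - F(0) = (4*pi/3) - (0) = 4*pi/3.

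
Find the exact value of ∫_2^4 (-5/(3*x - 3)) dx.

-5*log(3)/3

An antiderivative is F(x) = -5*log(3*x - 3)/3.
Then F(4) - F(2) = (-10*log(3)/3) - (-5*log(3)/3) = -5*log(3)/3.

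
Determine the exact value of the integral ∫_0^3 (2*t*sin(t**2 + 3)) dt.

Let u = t**2 + 3, so du = 2*t dt. When t = 0, u = 3; when t = 3, u = 12.
The integral becomes ∫ sin(u) du from 3 to 12, with antiderivative -cos(u).
Back in t: F(t) = -cos(t**2 + 3).
Then F(3) - F(0) = (-cos(12)) - (-cos(3)) = cos(3) - cos(12).

cos(3) - cos(12)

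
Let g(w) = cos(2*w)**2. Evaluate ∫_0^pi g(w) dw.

pi/2

Use the identity cos^2(2*w) = (1 + cos(4*w))/2.
An antiderivative is F(w) = w/2 + sin(4*w)/8.
Then F(pi) - F(0) = (pi/2) - (0) = pi/2.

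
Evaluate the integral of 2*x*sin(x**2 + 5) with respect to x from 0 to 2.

Let u = x**2 + 5, so du = 2*x dx. When x = 0, u = 5; when x = 2, u = 9.
The integral becomes ∫ sin(u) du from 5 to 9, with antiderivative -cos(u).
Back in x: F(x) = -cos(x**2 + 5).
Then F(2) - F(0) = (-cos(9)) - (-cos(5)) = cos(5) - cos(9).

cos(5) - cos(9)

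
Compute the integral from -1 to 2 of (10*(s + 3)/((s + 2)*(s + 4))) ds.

15*log(2)

Factor the denominator: s**2 + 6*s + 8 = (s + 4)(s + 2).
Partial fractions: 10*(s + 3)/((s + 2)*(s + 4)) = 5/(s + 4) + 5/(s + 2).
An antiderivative is F(s) = 5*log(s + 2) + 5*log(s + 4).
Then F(2) - F(-1) = (5*log(3) + 15*log(2)) - (5*log(3)) = 15*log(2).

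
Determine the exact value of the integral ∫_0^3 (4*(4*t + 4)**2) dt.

Let u = 4*t + 4, so du = 4 dt. When t = 0, u = 4; when t = 3, u = 16.
The integral becomes ∫ u**2 du from 4 to 16, with antiderivative u**3/3.
Back in t: F(t) = (4*t + 4)**3/3.
Then F(3) - F(0) = (4096/3) - (64/3) = 1344.

1344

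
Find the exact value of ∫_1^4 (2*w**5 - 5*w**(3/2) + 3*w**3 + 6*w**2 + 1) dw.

6493/4

By the power rule, an antiderivative is F(w) = w**6/3 - 2*w**(5/2) + 3*w**4/4 + 2*w**3 + w.
Then F(4) - F(1) = (4876/3) - (25/12) = 6493/4.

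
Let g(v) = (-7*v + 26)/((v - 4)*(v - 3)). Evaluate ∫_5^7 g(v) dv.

Factor the denominator: v**2 - 7*v + 12 = (v - 3)(v - 4).
Partial fractions: (-7*v + 26)/((v - 4)*(v - 3)) = -5/(v - 3) - 2/(v - 4).
An antiderivative is F(v) = -2*log(v - 4) - 5*log(v - 3).
Then F(7) - F(5) = (-10*log(2) - 2*log(3)) - (-log(32)) = -5*log(2) - 2*log(3).

-5*log(2) - 2*log(3)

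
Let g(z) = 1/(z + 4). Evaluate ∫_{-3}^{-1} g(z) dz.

An antiderivative is F(z) = log(z + 4).
Then F(-1) - F(-3) = (log(3)) - (0) = log(3).

log(3)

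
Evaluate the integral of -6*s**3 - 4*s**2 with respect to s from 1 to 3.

-464/3

By the power rule, an antiderivative is F(s) = -3*s**4/2 - 4*s**3/3.
Then F(3) - F(1) = (-315/2) - (-17/6) = -464/3.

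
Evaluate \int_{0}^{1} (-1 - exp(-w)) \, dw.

An antiderivative is F(w) = -w + exp(-w).
Then F(1) - F(0) = (-1 + exp(-1)) - (1) = -2 + exp(-1).

-2 + exp(-1)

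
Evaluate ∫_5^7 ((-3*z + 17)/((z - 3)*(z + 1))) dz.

Factor the denominator: z**2 - 2*z - 3 = (z + 1)(z - 3).
Partial fractions: (-3*z + 17)/((z - 3)*(z + 1)) = -5/(z + 1) + 2/(z - 3).
An antiderivative is F(z) = 2*log(z - 3) - 5*log(z + 1).
Then F(7) - F(5) = (-11*log(2)) - (-5*log(3) - 3*log(2)) = -8*log(2) + 5*log(3).

-8*log(2) + 5*log(3)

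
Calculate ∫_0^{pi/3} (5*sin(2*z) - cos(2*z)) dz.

An antiderivative is F(z) = -sin(2*z)/2 - 5*cos(2*z)/2.
Then F(pi/3) - F(0) = (5/4 - sqrt(3)/4) - (-5/2) = 15/4 - sqrt(3)/4.

15/4 - sqrt(3)/4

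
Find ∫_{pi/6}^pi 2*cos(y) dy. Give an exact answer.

-1

An antiderivative is F(y) = 2*sin(y).
Then F(pi) - F(pi/6) = (0) - (1) = -1.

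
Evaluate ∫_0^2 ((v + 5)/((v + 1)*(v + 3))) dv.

log(27/5)

Factor the denominator: v**2 + 4*v + 3 = (v + 3)(v + 1).
Partial fractions: (v + 5)/((v + 1)*(v + 3)) = -1/(v + 3) + 2/(v + 1).
An antiderivative is F(v) = 2*log(v + 1) - log(v + 3).
Then F(2) - F(0) = (log(9/5)) - (-log(3)) = log(27/5).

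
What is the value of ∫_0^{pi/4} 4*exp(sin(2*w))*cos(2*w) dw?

Let u = sin(2*w), so du = 2*cos(2*w) dw. When w = 0, u = 0; when w = pi/4, u = 1.
The integral becomes 2·∫ exp(u) du from 0 to 1, with antiderivative 2*exp(u).
Back in w: F(w) = 2*exp(sin(2*w)).
Then F(pi/4) - F(0) = (2*E) - (2) = -2 + 2*E.

-2 + 2*E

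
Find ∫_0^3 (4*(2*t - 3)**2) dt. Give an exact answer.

Let u = 2*t - 3, so du = 2 dt. When t = 0, u = -3; when t = 3, u = 3.
The integral becomes 2·∫ u**2 du from -3 to 3, with antiderivative 2*u**3/3.
Back in t: F(t) = 2*(2*t - 3)**3/3.
Then F(3) - F(0) = (18) - (-18) = 36.

36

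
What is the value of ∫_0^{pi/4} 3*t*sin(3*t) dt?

sqrt(2)*(4 + 3*pi)/24

Integrate by parts once (u = t, dv = 3*sin(3*t) dt).
An antiderivative is F(t) = -t*cos(3*t) + sin(3*t)/3.
Then F(pi/4) - F(0) = (sqrt(2)*(4 + 3*pi)/24) - (0) = sqrt(2)*(4 + 3*pi)/24.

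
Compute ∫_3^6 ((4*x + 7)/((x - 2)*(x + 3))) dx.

log(96)

Factor the denominator: x**2 + x - 6 = (x + 3)(x - 2).
Partial fractions: (4*x + 7)/((x - 2)*(x + 3)) = 1/(x + 3) + 3/(x - 2).
An antiderivative is F(x) = 3*log(x - 2) + log(x + 3).
Then F(6) - F(3) = (2*log(3) + 6*log(2)) - (log(6)) = log(96).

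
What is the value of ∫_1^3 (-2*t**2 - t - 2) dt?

By the power rule, an antiderivative is F(t) = -2*t**3/3 - t**2/2 - 2*t.
Then F(3) - F(1) = (-57/2) - (-19/6) = -76/3.

-76/3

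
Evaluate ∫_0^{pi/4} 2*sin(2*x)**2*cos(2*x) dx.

1/3

Let u = sin(2*x), so du = 2*cos(2*x) dx. When x = 0, u = 0; when x = pi/4, u = 1.
The integral becomes ∫ u**2 du from 0 to 1, with antiderivative u**3/3.
Back in x: F(x) = sin(2*x)**3/3.
Then F(pi/4) - F(0) = (1/3) - (0) = 1/3.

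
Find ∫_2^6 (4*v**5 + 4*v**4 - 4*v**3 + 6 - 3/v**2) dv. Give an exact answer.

By the power rule, an antiderivative is F(v) = 2*v**6/3 + 4*v**5/5 - v**4 + 6*v + 3/v.
Then F(6) - F(2) = (360653/10) - (1973/30) = 539993/15.

539993/15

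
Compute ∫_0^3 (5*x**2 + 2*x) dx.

By the power rule, an antiderivative is F(x) = 5*x**3/3 + x**2.
Then F(3) - F(0) = (54) - (0) = 54.

54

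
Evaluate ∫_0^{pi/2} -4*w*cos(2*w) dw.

Integrate by parts once (u = w, dv = -4*cos(2*w) dw).
An antiderivative is F(w) = -2*w*sin(2*w) - cos(2*w).
Then F(pi/2) - F(0) = (1) - (-1) = 2.

2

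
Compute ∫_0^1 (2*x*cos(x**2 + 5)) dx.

sin(6) - sin(5)

Let u = x**2 + 5, so du = 2*x dx. When x = 0, u = 5; when x = 1, u = 6.
The integral becomes ∫ cos(u) du from 5 to 6, with antiderivative sin(u).
Back in x: F(x) = sin(x**2 + 5).
Then F(1) - F(0) = (sin(6)) - (sin(5)) = sin(6) - sin(5).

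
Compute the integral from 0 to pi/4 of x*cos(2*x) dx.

Integrate by parts once (u = x, dv = cos(2*x) dx).
An antiderivative is F(x) = x*sin(2*x)/2 + cos(2*x)/4.
Then F(pi/4) - F(0) = (pi/8) - (1/4) = -1/4 + pi/8.

-1/4 + pi/8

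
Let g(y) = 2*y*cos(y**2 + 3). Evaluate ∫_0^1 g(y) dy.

sin(4) - sin(3)

Let u = y**2 + 3, so du = 2*y dy. When y = 0, u = 3; when y = 1, u = 4.
The integral becomes ∫ cos(u) du from 3 to 4, with antiderivative sin(u).
Back in y: F(y) = sin(y**2 + 3).
Then F(1) - F(0) = (sin(4)) - (sin(3)) = sin(4) - sin(3).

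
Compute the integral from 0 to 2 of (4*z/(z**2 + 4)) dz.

Let u = z**2 + 4, so du = 2*z dz. When z = 0, u = 4; when z = 2, u = 8.
The integral becomes 2·∫ 1/u du from 4 to 8, with antiderivative 2*log(u).
Back in z: F(z) = 2*log(z**2 + 4).
Then F(2) - F(0) = (log(64)) - (log(16)) = log(4).

log(4)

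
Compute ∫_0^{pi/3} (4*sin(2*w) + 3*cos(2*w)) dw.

3*sqrt(3)/4 + 3

An antiderivative is F(w) = 3*sin(2*w)/2 - 2*cos(2*w).
Then F(pi/3) - F(0) = (1 + 3*sqrt(3)/4) - (-2) = 3*sqrt(3)/4 + 3.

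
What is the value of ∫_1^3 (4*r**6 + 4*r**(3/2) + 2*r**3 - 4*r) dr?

72*sqrt(3)/5 + 44504/35

By the power rule, an antiderivative is F(r) = 4*r**7/7 + 8*r**(5/2)/5 + r**4/2 - 2*r**2.
Then F(3) - F(1) = (72*sqrt(3)/5 + 17811/14) - (47/70) = 72*sqrt(3)/5 + 44504/35.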